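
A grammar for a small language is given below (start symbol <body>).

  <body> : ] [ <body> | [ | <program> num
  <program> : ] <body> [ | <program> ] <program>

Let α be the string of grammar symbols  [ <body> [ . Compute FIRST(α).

{ [ }

[ is a terminal; add {[} and stop.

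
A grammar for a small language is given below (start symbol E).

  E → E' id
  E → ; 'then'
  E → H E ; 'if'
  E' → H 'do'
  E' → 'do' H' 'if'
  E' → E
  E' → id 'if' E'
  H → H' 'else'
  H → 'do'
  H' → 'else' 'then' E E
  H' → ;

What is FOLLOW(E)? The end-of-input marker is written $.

E is the start symbol, so $ ∈ FOLLOW(E).
In E → H E ; 'if': add FIRST(; 'if') = { ; }.
In E' → E: E is at the end, add FOLLOW(E') = { id }.
In H' → 'else' 'then' E E: add FIRST(E) = { 'do', 'else', ;, id }.
In H' → 'else' 'then' E E: E is at the end, add FOLLOW(H') = { 'else', 'if' }.
Union: FOLLOW(E) = { $, 'do', 'else', 'if', ;, id }.

{ $, 'do', 'else', 'if', ;, id }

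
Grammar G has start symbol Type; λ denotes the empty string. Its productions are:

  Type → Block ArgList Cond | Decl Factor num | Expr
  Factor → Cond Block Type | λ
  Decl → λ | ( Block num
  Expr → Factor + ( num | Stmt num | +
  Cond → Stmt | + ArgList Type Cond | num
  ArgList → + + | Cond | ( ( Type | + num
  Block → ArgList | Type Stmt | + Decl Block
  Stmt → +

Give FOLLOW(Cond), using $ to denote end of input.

In Type → Block ArgList Cond: Cond is at the end, add FOLLOW(Type) = { $, (, +, num }.
In Factor → Cond Block Type: add FIRST(Block Type) = { (, +, num }.
In Cond → + ArgList Type Cond: Cond is at the end, add FOLLOW(Cond) = { $, (, +, num }.
In ArgList → Cond: Cond is at the end, add FOLLOW(ArgList) = { (, +, num }.
Union: FOLLOW(Cond) = { $, (, +, num }.

{ $, (, +, num }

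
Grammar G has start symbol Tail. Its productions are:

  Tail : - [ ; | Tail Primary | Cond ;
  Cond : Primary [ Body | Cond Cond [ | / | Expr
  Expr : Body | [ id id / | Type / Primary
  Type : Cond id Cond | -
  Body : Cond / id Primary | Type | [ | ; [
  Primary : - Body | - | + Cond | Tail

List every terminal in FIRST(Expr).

{ +, -, /, ;, [ }

From Expr : Body: add FIRST(Body) = { +, -, /, ;, [ }.
Expr : [ id id / contributes {[}.
From Expr : Type / Primary: add FIRST(Type) = { +, -, /, ;, [ }.
Union: FIRST(Expr) = { +, -, /, ;, [ }.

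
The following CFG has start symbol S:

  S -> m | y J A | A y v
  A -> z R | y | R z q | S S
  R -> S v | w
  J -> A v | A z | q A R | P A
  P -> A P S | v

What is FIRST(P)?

{ m, v, w, y, z }

From P -> A P S: add FIRST(A) = { m, w, y, z }.
P -> v contributes {v}.
Union: FIRST(P) = { m, v, w, y, z }.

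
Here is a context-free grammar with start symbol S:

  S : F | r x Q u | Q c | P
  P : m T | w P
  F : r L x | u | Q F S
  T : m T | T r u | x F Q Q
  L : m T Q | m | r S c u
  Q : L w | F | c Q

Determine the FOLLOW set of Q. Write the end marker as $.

In S : r x Q u: add FIRST(u) = { u }.
In S : Q c: add FIRST(c) = { c }.
In F : Q F S: add FIRST(F S) = { c, m, r, u }.
In T : x F Q Q: add FIRST(Q) = { c, m, r, u }.
In T : x F Q Q: Q is at the end, add FOLLOW(T) = { $, c, m, r, u, w, x }.
In L : m T Q: Q is at the end, add FOLLOW(L) = { w, x }.
In Q : c Q: Q is at the end, add FOLLOW(Q) = { $, c, m, r, u, w, x }.
Union: FOLLOW(Q) = { $, c, m, r, u, w, x }.

{ $, c, m, r, u, w, x }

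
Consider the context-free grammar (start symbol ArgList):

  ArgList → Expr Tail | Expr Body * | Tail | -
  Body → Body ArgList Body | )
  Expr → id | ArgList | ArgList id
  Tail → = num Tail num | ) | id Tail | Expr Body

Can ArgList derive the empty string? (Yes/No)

No nonterminal in this grammar is nullable.
No production of ArgList has an RHS whose symbols are all nullable, so ArgList is not nullable.

No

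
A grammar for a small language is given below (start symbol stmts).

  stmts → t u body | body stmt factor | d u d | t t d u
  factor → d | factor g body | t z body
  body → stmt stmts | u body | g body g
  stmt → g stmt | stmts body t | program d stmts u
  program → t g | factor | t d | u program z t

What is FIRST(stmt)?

stmt → g stmt contributes {g}.
From stmt → stmts body t: add FIRST(stmts) = { d, g, t, u }.
From stmt → program d stmts u: add FIRST(program) = { d, t, u }.
Union: FIRST(stmt) = { d, g, t, u }.

{ d, g, t, u }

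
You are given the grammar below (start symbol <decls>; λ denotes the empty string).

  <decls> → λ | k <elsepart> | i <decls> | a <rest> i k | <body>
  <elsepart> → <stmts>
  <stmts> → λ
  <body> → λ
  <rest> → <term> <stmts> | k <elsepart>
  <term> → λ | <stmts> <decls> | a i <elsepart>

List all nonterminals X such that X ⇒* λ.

Directly nullable (have an λ-production): <decls>, <stmts>, <body>, <term>.
<rest> → <term> <stmts> with every symbol nullable, so <rest> is nullable.
<elsepart> → <stmts> with every symbol nullable, so <elsepart> is nullable.

{ <body>, <decls>, <elsepart>, <rest>, <stmts>, <term> }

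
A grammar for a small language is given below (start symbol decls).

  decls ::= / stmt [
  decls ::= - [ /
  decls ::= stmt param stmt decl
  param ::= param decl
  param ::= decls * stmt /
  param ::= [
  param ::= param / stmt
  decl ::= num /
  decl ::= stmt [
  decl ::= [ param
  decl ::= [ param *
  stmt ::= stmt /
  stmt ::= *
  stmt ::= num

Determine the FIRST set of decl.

decl ::= num / contributes {num}.
From decl ::= stmt [: add FIRST(stmt) = { *, num }.
decl ::= [ param contributes {[}.
decl ::= [ param * contributes {[}.
Union: FIRST(decl) = { *, [, num }.

{ *, [, num }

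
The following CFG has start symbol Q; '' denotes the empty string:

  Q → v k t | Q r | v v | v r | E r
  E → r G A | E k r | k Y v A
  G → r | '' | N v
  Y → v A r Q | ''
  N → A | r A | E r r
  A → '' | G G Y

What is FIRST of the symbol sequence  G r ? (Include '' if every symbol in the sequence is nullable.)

{ k, r, v }

Add FIRST(G)\{''} = { k, r, v }; G is nullable, continue.
r is a terminal; add {r} and stop.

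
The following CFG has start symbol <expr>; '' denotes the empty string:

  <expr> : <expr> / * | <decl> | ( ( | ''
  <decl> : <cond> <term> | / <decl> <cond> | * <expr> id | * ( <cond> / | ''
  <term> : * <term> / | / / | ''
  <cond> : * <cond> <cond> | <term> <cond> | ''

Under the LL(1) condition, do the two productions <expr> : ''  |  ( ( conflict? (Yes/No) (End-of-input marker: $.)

FIRST('') = { '' } and FIRST(( () = { ( }.
The first is nullable but FOLLOW(<expr>) = { $, /, id } is disjoint from FIRST of the second.

No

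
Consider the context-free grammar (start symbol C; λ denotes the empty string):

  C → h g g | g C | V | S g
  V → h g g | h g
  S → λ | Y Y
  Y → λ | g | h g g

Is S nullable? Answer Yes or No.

S has an λ-production, so S ⇒ λ.

Yes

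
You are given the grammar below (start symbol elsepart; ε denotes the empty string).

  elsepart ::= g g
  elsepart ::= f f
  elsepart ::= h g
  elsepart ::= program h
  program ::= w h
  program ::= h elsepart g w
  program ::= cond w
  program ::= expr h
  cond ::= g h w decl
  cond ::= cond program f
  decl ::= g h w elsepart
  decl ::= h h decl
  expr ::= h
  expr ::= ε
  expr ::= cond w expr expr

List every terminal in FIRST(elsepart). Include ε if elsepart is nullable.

elsepart ::= g g contributes {g}.
elsepart ::= f f contributes {f}.
elsepart ::= h g contributes {h}.
From elsepart ::= program h: add FIRST(program) = { g, h, w }.
Union: FIRST(elsepart) = { f, g, h, w }.

{ f, g, h, w }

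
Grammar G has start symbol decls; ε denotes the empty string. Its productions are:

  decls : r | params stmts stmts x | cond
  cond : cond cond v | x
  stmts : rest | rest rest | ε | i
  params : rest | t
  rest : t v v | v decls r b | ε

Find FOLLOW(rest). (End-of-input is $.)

In stmts : rest: rest is at the end, add FOLLOW(stmts) = { i, t, v, x }.
In stmts : rest rest: add FIRST(rest)\{ε} = { t, v }.
  Since rest is nullable, also add FOLLOW(stmts) = { i, t, v, x }.
In stmts : rest rest: rest is at the end, add FOLLOW(stmts) = { i, t, v, x }.
In params : rest: rest is at the end, add FOLLOW(params) = { i, t, v, x }.
Union: FOLLOW(rest) = { i, t, v, x }.

{ i, t, v, x }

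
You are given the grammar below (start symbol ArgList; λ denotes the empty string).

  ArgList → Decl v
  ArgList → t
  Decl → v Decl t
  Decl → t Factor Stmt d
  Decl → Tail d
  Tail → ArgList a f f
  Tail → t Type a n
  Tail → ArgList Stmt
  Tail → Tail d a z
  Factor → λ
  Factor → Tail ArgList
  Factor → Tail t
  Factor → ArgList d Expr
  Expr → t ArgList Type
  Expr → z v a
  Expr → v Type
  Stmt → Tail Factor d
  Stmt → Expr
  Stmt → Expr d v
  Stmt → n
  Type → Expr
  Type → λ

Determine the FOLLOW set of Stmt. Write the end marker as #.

{ d, t, v }

In Decl → t Factor Stmt d: add FIRST(d) = { d }.
In Tail → ArgList Stmt: Stmt is at the end, add FOLLOW(Tail) = { d, t, v }.
Union: FOLLOW(Stmt) = { d, t, v }.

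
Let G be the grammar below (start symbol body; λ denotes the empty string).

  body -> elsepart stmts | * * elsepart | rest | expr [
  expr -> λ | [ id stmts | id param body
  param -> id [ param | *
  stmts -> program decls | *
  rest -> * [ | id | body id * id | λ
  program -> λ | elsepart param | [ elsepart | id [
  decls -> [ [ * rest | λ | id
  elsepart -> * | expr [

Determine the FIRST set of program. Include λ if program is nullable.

program -> λ contributes λ.
From program -> elsepart param: add FIRST(elsepart) = { *, [, id }.
program -> [ elsepart contributes {[}.
program -> id [ contributes {id}.
Union: FIRST(program) = { *, [, id, λ }.

{ *, [, id, λ }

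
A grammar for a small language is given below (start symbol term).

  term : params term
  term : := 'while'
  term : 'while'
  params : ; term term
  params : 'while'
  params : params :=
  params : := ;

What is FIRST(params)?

{ 'while', :=, ; }

params : ; term term contributes {;}.
params : 'while' contributes {'while'}.
From params : params :=: add FIRST(params) = { 'while', :=, ; }.
params : := ; contributes {:=}.
Union: FIRST(params) = { 'while', :=, ; }.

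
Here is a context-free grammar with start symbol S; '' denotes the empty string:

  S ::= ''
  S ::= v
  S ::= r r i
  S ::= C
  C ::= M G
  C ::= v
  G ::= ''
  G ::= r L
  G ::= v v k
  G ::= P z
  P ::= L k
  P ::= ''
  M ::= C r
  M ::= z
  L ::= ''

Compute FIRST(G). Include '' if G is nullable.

{ k, r, v, z, '' }

G ::= '' contributes ''.
G ::= r L contributes {r}.
G ::= v v k contributes {v}.
From G ::= P z: P nullable, take FIRST(P) ∪ {z} = { k, z }.
Union: FIRST(G) = { k, r, v, z, '' }.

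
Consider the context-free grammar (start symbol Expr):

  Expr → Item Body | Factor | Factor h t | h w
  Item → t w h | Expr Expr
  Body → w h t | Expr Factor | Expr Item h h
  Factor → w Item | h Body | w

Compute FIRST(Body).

Body → w h t contributes {w}.
From Body → Expr Factor: add FIRST(Expr) = { h, t, w }.
From Body → Expr Item h h: add FIRST(Expr) = { h, t, w }.
Union: FIRST(Body) = { h, t, w }.

{ h, t, w }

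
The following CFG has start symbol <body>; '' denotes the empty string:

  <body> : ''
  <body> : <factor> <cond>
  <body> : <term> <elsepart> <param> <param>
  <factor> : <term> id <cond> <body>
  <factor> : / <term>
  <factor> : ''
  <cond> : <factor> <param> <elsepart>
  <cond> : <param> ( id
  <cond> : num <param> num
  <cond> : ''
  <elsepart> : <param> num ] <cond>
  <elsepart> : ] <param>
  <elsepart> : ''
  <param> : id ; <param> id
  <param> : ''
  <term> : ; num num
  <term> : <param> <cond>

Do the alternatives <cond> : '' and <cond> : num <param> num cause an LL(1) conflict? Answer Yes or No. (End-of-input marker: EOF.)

Yes

FIRST('') = { '' } and FIRST(num <param> num) = { num }.
The first alternative is nullable and FOLLOW(<cond>) = { EOF, (, /, ;, ], id, num } shares num with FIRST of the second — conflict.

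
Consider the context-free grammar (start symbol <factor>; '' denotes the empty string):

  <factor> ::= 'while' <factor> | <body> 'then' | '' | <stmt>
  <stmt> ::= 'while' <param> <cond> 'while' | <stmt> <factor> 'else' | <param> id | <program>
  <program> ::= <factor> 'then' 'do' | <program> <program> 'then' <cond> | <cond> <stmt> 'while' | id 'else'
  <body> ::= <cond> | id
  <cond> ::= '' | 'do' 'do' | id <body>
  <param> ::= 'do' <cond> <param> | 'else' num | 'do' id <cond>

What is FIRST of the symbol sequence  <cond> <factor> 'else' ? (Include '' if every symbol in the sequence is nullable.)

{ 'do', 'else', 'then', 'while', id }

Add FIRST(<cond>)\{''} = { 'do', id }; <cond> is nullable, continue.
Add FIRST(<factor>)\{''} = { 'do', 'else', 'then', 'while', id }; <factor> is nullable, continue.
'else' is a terminal; add {'else'} and stop.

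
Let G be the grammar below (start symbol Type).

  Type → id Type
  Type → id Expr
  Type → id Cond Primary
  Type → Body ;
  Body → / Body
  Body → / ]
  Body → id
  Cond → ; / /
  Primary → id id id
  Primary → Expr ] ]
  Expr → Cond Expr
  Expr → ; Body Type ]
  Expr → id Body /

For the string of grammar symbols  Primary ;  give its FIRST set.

Add FIRST(Primary) = { ;, id }; Primary is not nullable, stop.

{ ;, id }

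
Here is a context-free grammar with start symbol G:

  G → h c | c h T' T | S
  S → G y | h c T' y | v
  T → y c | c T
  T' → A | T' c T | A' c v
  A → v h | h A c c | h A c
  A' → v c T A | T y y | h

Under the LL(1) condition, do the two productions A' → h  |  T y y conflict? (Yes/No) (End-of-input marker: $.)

No

FIRST(h) = { h } and FIRST(T y y) = { c, y }.
The FIRST sets are disjoint and neither alternative is nullable — no conflict.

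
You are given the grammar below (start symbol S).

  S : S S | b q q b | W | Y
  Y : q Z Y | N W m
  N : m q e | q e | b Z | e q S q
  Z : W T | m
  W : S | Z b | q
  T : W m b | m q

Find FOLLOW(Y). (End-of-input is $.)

{ $, b, e, m, q }

In S : Y: Y is at the end, add FOLLOW(S) = { $, b, e, m, q }.
In Y : q Z Y: Y is at the end, add FOLLOW(Y) = { $, b, e, m, q }.
Union: FOLLOW(Y) = { $, b, e, m, q }.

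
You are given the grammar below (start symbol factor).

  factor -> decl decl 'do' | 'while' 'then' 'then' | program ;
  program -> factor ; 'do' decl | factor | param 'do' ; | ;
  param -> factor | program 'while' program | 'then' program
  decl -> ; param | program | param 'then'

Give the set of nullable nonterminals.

No nonterminal has an empty production or an RHS whose symbols are all nullable.

{ } (none)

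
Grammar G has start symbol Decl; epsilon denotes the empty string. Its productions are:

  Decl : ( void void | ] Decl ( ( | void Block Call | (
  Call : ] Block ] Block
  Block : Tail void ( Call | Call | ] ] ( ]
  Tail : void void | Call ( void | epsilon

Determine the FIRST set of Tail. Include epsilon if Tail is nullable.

{ ], void, epsilon }

Tail : void void contributes {void}.
From Tail : Call ( void: add FIRST(Call) = { ] }.
Tail : epsilon contributes epsilon.
Union: FIRST(Tail) = { ], void, epsilon }.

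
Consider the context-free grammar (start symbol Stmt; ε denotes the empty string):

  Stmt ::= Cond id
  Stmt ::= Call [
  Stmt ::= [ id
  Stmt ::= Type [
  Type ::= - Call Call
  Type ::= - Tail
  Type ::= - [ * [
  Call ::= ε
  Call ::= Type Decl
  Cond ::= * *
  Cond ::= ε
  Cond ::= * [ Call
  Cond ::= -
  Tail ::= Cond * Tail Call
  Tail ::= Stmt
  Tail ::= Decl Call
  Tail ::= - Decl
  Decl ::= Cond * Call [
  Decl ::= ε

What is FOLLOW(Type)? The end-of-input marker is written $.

In Stmt ::= Type [: add FIRST([) = { [ }.
In Call ::= Type Decl: add FIRST(Decl)\{ε} = { *, - }.
  Since Decl is nullable, also add FOLLOW(Call) = { *, -, [, id }.
Union: FOLLOW(Type) = { *, -, [, id }.

{ *, -, [, id }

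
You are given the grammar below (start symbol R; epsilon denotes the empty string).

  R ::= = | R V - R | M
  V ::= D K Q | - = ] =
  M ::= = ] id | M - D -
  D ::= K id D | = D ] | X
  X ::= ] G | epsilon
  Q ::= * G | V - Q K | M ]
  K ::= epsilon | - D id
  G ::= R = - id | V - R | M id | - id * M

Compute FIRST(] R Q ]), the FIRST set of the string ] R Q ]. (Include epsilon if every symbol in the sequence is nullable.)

] is a terminal; add {]} and stop.

{ ] }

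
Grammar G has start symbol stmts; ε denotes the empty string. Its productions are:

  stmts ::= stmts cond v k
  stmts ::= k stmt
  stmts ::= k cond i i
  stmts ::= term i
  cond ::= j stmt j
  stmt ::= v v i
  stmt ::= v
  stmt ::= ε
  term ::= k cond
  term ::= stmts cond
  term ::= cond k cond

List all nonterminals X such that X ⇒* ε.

{ stmt }

Directly nullable (have an ε-production): stmt.
No other nonterminal has a production whose RHS symbols are all nullable.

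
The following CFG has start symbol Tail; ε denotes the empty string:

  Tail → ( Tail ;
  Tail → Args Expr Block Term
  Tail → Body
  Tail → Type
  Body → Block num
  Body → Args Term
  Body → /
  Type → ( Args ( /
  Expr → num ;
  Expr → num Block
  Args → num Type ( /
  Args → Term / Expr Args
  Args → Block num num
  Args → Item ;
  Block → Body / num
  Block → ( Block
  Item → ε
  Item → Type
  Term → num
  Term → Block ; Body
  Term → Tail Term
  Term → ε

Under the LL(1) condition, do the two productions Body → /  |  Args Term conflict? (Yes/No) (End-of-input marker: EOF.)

FIRST(/) = { / } and FIRST(Args Term) = { (, /, ;, num }.
Both contain /, so the two alternatives are not disjoint — LL(1) conflict.

Yes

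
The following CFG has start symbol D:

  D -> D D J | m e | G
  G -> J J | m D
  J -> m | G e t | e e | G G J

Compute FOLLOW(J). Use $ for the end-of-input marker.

{ $, e, m }

In D -> D D J: J is at the end, add FOLLOW(D) = { $, e, m }.
In G -> J J: add FIRST(J) = { e, m }.
In G -> J J: J is at the end, add FOLLOW(G) = { $, e, m }.
In J -> G G J: J is at the end, add FOLLOW(J) = { $, e, m }.
Union: FOLLOW(J) = { $, e, m }.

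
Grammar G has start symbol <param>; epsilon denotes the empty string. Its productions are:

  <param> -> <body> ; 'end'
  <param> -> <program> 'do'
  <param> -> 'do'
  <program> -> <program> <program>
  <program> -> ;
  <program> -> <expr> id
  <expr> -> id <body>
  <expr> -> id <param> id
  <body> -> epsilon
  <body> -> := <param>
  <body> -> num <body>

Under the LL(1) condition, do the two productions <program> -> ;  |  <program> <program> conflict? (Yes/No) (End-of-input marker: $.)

Yes

FIRST(;) = { ; } and FIRST(<program> <program>) = { ;, id }.
Both contain ;, so the two alternatives are not disjoint — LL(1) conflict.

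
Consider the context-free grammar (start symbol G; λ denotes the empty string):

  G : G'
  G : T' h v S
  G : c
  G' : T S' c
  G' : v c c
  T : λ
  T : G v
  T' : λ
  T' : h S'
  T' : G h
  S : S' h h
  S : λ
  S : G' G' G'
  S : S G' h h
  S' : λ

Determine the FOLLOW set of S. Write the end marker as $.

{ $, c, h, v }

In G : T' h v S: S is at the end, add FOLLOW(G) = { $, h, v }.
In S : S G' h h: add FIRST(G' h h) = { c, h, v }.
Union: FOLLOW(S) = { $, c, h, v }.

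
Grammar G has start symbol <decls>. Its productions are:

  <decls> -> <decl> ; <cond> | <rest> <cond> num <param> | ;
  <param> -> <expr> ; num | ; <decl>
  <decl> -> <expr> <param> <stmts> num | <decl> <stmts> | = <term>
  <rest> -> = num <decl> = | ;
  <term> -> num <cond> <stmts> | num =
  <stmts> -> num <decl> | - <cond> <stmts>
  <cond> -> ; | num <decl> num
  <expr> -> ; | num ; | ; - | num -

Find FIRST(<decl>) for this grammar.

From <decl> -> <expr> <param> <stmts> num: add FIRST(<expr>) = { ;, num }.
From <decl> -> <decl> <stmts>: add FIRST(<decl>) = { ;, =, num }.
<decl> -> = <term> contributes {=}.
Union: FIRST(<decl>) = { ;, =, num }.

{ ;, =, num }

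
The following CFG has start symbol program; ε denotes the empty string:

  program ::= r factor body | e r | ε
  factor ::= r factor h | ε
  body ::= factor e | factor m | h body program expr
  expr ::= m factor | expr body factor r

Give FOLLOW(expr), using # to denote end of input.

In body ::= h body program expr: expr is at the end, add FOLLOW(body) = { #, e, m, r }.
In expr ::= expr body factor r: add FIRST(body factor r) = { e, h, m, r }.
Union: FOLLOW(expr) = { #, e, h, m, r }.

{ #, e, h, m, r }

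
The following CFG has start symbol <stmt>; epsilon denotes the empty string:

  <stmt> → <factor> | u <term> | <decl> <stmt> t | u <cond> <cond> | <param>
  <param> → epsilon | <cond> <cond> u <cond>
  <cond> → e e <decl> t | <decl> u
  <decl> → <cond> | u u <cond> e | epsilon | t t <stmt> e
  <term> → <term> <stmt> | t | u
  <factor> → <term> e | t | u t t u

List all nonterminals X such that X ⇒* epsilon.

{ <decl>, <param>, <stmt> }

Directly nullable (have an epsilon-production): <param>, <decl>.
<stmt> → <param> with every symbol nullable, so <stmt> is nullable.
No other nonterminal has a production whose RHS symbols are all nullable.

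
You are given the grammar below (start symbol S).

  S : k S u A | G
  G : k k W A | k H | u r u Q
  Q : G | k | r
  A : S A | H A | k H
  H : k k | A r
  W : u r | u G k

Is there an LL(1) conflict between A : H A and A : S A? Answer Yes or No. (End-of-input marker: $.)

Yes

FIRST(H A) = { k, u } and FIRST(S A) = { k, u }.
Both contain k, so the two alternatives are not disjoint — LL(1) conflict.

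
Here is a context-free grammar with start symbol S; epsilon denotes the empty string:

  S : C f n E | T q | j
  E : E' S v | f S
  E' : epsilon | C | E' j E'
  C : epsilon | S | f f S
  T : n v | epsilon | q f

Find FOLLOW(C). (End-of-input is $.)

In S : C f n E: add FIRST(f n E) = { f }.
In E' : C: C is at the end, add FOLLOW(E') = { f, j, n, q }.
Union: FOLLOW(C) = { f, j, n, q }.

{ f, j, n, q }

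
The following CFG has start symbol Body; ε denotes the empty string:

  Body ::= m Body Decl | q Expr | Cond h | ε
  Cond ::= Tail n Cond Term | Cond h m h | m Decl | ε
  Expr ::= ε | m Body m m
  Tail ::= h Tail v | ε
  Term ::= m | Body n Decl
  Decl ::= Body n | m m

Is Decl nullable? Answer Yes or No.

Nullable nonterminals: Body, Cond, Expr, Tail.
No production of Decl has an RHS whose symbols are all nullable, so Decl is not nullable.

No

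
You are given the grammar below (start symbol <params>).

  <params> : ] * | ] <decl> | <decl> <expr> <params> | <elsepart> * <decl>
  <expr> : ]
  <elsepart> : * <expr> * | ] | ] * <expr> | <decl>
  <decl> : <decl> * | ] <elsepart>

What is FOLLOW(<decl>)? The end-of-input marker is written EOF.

In <params> : ] <decl>: <decl> is at the end, add FOLLOW(<params>) = { EOF }.
In <params> : <decl> <expr> <params>: add FIRST(<expr> <params>) = { ] }.
In <params> : <elsepart> * <decl>: <decl> is at the end, add FOLLOW(<params>) = { EOF }.
In <elsepart> : <decl>: <decl> is at the end, add FOLLOW(<elsepart>) = { EOF, *, ] }.
In <decl> : <decl> *: add FIRST(*) = { * }.
Union: FOLLOW(<decl>) = { EOF, *, ] }.

{ EOF, *, ] }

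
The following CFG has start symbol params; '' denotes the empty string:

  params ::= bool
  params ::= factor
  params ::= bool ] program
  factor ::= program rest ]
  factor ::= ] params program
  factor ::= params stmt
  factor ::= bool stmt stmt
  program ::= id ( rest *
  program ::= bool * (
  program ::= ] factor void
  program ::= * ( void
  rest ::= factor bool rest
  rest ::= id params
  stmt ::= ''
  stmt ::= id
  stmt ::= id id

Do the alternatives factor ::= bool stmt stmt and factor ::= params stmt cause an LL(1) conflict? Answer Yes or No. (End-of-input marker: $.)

FIRST(bool stmt stmt) = { bool } and FIRST(params stmt) = { *, ], bool, id }.
Both contain bool, so the two alternatives are not disjoint — LL(1) conflict.

Yes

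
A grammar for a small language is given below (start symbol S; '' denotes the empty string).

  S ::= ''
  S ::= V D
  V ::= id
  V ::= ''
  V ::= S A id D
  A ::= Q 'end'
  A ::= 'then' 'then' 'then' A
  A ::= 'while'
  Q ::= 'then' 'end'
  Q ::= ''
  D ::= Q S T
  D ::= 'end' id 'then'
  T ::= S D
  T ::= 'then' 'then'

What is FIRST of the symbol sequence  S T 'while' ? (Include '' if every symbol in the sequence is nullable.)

{ 'end', 'then', 'while', id }

Add FIRST(S)\{''} = { 'end', 'then', 'while', id }; S is nullable, continue.
Add FIRST(T) = { 'end', 'then', 'while', id }; T is not nullable, stop.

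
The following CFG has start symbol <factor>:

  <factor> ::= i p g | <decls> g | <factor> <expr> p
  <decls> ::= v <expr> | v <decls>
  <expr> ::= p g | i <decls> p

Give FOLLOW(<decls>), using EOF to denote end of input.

{ g, p }

In <factor> ::= <decls> g: add FIRST(g) = { g }.
In <decls> ::= v <decls>: <decls> is at the end, add FOLLOW(<decls>) = { g, p }.
In <expr> ::= i <decls> p: add FIRST(p) = { p }.
Union: FOLLOW(<decls>) = { g, p }.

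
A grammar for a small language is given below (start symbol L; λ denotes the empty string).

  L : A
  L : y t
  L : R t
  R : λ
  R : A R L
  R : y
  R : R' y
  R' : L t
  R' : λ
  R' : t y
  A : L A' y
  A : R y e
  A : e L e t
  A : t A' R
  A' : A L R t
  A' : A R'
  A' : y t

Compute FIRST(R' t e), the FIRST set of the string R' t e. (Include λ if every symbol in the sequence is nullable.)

{ e, t, y }

Add FIRST(R')\{λ} = { e, t, y }; R' is nullable, continue.
t is a terminal; add {t} and stop.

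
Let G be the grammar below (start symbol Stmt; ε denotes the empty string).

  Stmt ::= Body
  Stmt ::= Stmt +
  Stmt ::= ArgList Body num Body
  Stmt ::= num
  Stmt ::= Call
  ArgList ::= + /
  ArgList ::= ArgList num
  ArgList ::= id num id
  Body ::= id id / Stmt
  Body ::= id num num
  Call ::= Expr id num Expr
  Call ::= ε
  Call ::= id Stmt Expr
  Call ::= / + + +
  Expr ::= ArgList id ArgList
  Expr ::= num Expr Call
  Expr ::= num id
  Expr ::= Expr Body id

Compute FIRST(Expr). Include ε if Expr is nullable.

From Expr ::= ArgList id ArgList: add FIRST(ArgList) = { +, id }.
Expr ::= num Expr Call contributes {num}.
Expr ::= num id contributes {num}.
From Expr ::= Expr Body id: add FIRST(Expr) = { +, id, num }.
Union: FIRST(Expr) = { +, id, num }.

{ +, id, num }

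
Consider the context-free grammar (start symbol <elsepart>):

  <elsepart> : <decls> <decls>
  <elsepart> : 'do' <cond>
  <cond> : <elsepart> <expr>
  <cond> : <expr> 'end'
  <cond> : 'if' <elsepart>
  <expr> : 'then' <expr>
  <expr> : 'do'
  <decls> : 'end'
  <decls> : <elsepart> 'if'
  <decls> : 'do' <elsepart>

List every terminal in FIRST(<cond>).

From <cond> : <elsepart> <expr>: add FIRST(<elsepart>) = { 'do', 'end' }.
From <cond> : <expr> 'end': add FIRST(<expr>) = { 'do', 'then' }.
<cond> : 'if' <elsepart> contributes {'if'}.
Union: FIRST(<cond>) = { 'do', 'end', 'if', 'then' }.

{ 'do', 'end', 'if', 'then' }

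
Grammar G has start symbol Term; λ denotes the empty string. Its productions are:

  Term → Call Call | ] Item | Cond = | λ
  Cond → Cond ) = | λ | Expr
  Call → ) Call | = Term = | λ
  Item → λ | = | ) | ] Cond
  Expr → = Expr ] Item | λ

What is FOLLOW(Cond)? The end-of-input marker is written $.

{ $, ), =, ] }

In Term → Cond =: add FIRST(=) = { = }.
In Cond → Cond ) =: add FIRST() =) = { ) }.
In Item → ] Cond: Cond is at the end, add FOLLOW(Item) = { $, ), =, ] }.
Union: FOLLOW(Cond) = { $, ), =, ] }.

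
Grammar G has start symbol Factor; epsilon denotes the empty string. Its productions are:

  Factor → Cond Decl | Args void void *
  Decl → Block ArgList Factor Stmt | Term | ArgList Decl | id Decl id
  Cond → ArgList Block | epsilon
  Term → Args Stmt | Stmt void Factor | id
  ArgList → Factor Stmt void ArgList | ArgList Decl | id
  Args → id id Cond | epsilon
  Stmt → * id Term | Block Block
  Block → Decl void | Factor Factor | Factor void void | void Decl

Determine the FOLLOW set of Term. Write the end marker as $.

In Decl → Term: Term is at the end, add FOLLOW(Decl) = { $, *, id, void }.
In Stmt → * id Term: Term is at the end, add FOLLOW(Stmt) = { $, *, id, void }.
Union: FOLLOW(Term) = { $, *, id, void }.

{ $, *, id, void }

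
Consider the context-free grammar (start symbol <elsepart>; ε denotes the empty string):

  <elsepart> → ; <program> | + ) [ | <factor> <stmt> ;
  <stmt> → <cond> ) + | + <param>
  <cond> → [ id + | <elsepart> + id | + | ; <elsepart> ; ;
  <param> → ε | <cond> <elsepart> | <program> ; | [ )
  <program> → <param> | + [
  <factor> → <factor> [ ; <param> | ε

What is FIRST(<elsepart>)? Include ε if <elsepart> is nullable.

<elsepart> → ; <program> contributes {;}.
<elsepart> → + ) [ contributes {+}.
From <elsepart> → <factor> <stmt> ;: <factor> nullable, take FIRST(<factor>) ∪ FIRST(<stmt>) = { +, ;, [ }.
Union: FIRST(<elsepart>) = { +, ;, [ }.

{ +, ;, [ }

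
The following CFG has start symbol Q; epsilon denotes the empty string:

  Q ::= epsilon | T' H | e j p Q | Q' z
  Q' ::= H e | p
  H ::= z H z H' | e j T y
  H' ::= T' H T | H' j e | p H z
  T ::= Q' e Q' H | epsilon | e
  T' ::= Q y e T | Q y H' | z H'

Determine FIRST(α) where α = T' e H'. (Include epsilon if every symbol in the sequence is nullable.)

Add FIRST(T') = { e, p, y, z }; T' is not nullable, stop.

{ e, p, y, z }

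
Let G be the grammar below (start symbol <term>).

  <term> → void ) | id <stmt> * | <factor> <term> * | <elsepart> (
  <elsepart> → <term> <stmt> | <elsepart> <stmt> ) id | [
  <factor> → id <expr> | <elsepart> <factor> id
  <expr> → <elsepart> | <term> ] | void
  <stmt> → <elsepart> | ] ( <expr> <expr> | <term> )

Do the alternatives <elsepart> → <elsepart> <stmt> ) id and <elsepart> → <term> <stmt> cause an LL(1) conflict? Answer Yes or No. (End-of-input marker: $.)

FIRST(<elsepart> <stmt> ) id) = { [, id, void } and FIRST(<term> <stmt>) = { [, id, void }.
Both contain [, so the two alternatives are not disjoint — LL(1) conflict.

Yes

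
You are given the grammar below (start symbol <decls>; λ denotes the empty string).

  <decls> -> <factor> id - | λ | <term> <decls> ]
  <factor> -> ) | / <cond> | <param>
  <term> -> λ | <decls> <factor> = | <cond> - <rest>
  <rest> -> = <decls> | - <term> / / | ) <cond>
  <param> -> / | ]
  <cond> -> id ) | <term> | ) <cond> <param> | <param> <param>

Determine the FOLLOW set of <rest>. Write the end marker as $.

{ ), -, /, =, ], id }

In <term> -> <cond> - <rest>: <rest> is at the end, add FOLLOW(<term>) = { ), -, /, =, ], id }.
Union: FOLLOW(<rest>) = { ), -, /, =, ], id }.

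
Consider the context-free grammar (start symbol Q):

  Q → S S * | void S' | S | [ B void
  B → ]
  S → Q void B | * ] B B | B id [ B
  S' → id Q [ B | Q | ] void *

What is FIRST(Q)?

From Q → S S *: add FIRST(S) = { *, [, ], void }.
Q → void S' contributes {void}.
From Q → S: add FIRST(S) = { *, [, ], void }.
Q → [ B void contributes {[}.
Union: FIRST(Q) = { *, [, ], void }.

{ *, [, ], void }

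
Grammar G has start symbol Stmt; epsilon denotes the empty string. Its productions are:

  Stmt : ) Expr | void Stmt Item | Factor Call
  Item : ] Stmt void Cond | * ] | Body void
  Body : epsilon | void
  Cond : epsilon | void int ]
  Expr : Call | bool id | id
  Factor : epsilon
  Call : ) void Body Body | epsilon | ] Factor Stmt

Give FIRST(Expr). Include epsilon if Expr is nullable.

From Expr : Call: add FIRST(Call) = { ), ], epsilon } (including epsilon since Call is nullable).
Expr : bool id contributes {bool}.
Expr : id contributes {id}.
Union: FIRST(Expr) = { ), ], bool, id, epsilon }.

{ ), ], bool, id, epsilon }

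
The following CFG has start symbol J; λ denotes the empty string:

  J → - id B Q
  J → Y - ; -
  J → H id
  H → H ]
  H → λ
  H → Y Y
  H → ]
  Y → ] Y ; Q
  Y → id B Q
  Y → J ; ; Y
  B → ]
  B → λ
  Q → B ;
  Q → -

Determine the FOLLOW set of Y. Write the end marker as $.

In J → Y - ; -: add FIRST(- ; -) = { - }.
In H → Y Y: add FIRST(Y) = { -, ], id }.
In H → Y Y: Y is at the end, add FOLLOW(H) = { ], id }.
In Y → ] Y ; Q: add FIRST(; Q) = { ; }.
In Y → J ; ; Y: Y is at the end, add FOLLOW(Y) = { -, ;, ], id }.
Union: FOLLOW(Y) = { -, ;, ], id }.

{ -, ;, ], id }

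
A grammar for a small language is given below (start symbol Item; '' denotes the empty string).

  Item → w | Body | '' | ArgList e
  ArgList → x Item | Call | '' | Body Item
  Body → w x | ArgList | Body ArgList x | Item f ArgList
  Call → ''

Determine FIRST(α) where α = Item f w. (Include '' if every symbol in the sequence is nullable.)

{ e, f, w, x }

Add FIRST(Item)\{''} = { e, f, w, x }; Item is nullable, continue.
f is a terminal; add {f} and stop.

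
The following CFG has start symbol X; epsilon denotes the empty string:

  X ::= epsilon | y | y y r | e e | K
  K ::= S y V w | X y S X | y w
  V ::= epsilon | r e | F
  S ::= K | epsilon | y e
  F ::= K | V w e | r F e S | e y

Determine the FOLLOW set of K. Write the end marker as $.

{ $, e, w, y }

In X ::= K: K is at the end, add FOLLOW(X) = { $, e, w, y }.
In S ::= K: K is at the end, add FOLLOW(S) = { $, e, w, y }.
In F ::= K: K is at the end, add FOLLOW(F) = { e, w }.
Union: FOLLOW(K) = { $, e, w, y }.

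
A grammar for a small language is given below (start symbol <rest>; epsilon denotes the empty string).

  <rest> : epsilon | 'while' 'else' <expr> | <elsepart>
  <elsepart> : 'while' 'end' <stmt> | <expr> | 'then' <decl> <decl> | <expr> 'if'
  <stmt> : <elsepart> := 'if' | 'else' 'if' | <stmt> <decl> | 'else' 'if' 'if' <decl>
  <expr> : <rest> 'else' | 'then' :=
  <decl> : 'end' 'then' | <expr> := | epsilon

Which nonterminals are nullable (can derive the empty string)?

Directly nullable (have an epsilon-production): <rest>, <decl>.
No other nonterminal has a production whose RHS symbols are all nullable.

{ <decl>, <rest> }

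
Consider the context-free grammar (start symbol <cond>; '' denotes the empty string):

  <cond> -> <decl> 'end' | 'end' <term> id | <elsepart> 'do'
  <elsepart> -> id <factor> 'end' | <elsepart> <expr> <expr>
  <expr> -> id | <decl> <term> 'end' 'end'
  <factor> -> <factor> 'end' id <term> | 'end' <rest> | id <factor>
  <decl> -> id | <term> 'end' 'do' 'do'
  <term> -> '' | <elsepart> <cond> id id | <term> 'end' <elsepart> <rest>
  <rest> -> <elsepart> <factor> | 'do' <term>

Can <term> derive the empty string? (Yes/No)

Yes

<term> has an ''-production, so <term> ⇒ ''.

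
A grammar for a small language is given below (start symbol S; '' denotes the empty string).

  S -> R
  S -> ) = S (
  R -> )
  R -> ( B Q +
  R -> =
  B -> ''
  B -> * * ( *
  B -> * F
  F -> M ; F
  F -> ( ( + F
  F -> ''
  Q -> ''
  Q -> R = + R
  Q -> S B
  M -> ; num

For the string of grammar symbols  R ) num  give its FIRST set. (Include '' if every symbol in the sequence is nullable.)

{ (, ), = }

Add FIRST(R) = { (, ), = }; R is not nullable, stop.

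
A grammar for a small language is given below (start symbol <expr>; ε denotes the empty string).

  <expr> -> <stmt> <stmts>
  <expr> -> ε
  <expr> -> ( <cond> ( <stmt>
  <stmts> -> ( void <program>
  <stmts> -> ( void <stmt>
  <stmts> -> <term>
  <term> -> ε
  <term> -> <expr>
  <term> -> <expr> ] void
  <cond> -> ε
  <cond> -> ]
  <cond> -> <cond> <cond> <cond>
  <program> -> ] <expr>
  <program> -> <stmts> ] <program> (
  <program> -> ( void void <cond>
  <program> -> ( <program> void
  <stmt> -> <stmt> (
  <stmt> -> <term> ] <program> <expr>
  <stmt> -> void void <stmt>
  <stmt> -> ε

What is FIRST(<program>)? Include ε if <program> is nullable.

{ (, ], void }

<program> -> ] <expr> contributes {]}.
From <program> -> <stmts> ] <program> (: <stmts> nullable, take FIRST(<stmts>) ∪ {]} = { (, ], void }.
<program> -> ( void void <cond> contributes {(}.
<program> -> ( <program> void contributes {(}.
Union: FIRST(<program>) = { (, ], void }.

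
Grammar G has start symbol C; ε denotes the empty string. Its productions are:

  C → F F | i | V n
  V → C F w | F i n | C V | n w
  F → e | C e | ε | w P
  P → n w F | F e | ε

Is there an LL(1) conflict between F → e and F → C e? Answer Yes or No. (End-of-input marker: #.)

FIRST(e) = { e } and FIRST(C e) = { e, i, n, w }.
Both contain e, so the two alternatives are not disjoint — LL(1) conflict.

Yes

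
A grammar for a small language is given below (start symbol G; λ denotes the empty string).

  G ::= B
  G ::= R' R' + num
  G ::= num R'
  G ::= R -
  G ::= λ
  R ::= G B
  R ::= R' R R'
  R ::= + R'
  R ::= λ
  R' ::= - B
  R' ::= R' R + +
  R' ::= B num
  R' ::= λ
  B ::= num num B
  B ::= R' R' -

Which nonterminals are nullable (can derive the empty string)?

{ G, R, R' }

Directly nullable (have an λ-production): G, R, R'.
No other nonterminal has a production whose RHS symbols are all nullable.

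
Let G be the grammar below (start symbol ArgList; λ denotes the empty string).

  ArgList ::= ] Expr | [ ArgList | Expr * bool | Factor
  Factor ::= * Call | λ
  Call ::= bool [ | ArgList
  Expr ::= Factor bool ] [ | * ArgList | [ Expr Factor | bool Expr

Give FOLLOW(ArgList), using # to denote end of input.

ArgList is the start symbol, so # ∈ FOLLOW(ArgList).
In ArgList ::= [ ArgList: ArgList is at the end, add FOLLOW(ArgList) = { #, *, bool }.
In Call ::= ArgList: ArgList is at the end, add FOLLOW(Call) = { #, *, bool }.
In Expr ::= * ArgList: ArgList is at the end, add FOLLOW(Expr) = { #, *, bool }.
Union: FOLLOW(ArgList) = { #, *, bool }.

{ #, *, bool }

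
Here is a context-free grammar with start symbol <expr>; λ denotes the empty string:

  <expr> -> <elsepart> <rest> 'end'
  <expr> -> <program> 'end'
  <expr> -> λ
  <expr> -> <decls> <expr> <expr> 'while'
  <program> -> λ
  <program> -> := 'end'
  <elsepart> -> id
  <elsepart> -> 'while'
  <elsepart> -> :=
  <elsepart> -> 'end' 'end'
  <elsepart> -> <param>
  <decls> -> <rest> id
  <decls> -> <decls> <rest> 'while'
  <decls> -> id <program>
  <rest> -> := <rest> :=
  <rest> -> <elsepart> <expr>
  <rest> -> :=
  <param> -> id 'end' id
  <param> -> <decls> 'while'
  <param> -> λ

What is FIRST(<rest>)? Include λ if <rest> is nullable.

<rest> -> := <rest> := contributes {:=}.
From <rest> -> <elsepart> <expr>: <elsepart>, <expr> nullable, take FIRST(<elsepart>) ∪ FIRST(<expr>) = { 'end', 'while', :=, id }; also λ since the whole RHS is nullable.
<rest> -> := contributes {:=}.
Union: FIRST(<rest>) = { 'end', 'while', :=, id, λ }.

{ 'end', 'while', :=, id, λ }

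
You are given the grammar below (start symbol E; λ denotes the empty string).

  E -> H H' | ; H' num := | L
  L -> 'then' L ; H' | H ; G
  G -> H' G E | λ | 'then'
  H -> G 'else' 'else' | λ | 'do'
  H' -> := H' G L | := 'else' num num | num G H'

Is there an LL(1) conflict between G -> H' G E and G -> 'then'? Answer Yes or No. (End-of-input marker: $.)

FIRST(H' G E) = { :=, num } and FIRST('then') = { 'then' }.
The FIRST sets are disjoint and neither alternative is nullable — no conflict.

No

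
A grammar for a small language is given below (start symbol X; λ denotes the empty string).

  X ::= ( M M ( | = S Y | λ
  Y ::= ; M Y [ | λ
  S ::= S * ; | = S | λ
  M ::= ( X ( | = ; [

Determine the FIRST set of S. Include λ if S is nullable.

{ *, =, λ }

From S ::= S * ;: S nullable, take FIRST(S) ∪ {*} = { *, = }.
S ::= = S contributes {=}.
S ::= λ contributes λ.
Union: FIRST(S) = { *, =, λ }.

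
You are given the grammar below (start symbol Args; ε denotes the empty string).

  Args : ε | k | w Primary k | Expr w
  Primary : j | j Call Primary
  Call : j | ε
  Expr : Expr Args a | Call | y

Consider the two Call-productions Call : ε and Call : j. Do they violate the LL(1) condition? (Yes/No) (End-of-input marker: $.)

Yes

FIRST(ε) = { ε } and FIRST(j) = { j }.
The first alternative is nullable and FOLLOW(Call) = { a, j, k, w, y } shares j with FIRST of the second — conflict.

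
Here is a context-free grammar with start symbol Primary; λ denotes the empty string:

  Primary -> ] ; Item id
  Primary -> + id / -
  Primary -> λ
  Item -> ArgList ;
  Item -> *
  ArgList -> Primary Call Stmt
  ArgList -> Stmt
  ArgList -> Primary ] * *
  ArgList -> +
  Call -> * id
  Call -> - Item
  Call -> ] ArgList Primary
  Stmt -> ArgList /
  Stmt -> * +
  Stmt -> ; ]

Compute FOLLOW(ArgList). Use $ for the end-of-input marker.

In Item -> ArgList ;: add FIRST(;) = { ; }.
In Call -> ] ArgList Primary: add FIRST(Primary)\{λ} = { +, ] }.
  Since Primary is nullable, also add FOLLOW(Call) = { *, +, -, ;, ] }.
In Stmt -> ArgList /: add FIRST(/) = { / }.
Union: FOLLOW(ArgList) = { *, +, -, /, ;, ] }.

{ *, +, -, /, ;, ] }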